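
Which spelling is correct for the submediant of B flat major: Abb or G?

G

Each scale degree takes a distinct letter name. Degree 6 of a scale on B must use the letter G.
G and Abb are enharmonically the same pitch, but only G uses the letter G, so it is the correct spelling here.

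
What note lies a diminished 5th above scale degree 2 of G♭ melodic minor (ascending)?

Ebb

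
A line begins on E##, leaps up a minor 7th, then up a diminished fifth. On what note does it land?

A minor seventh up from E## is D## (letter D, 10 semitones up).
A diminished fifth up from D## is A# (letter A, 6 semitones up).

A#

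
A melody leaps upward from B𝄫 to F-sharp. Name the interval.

Counting letters B–C–D–E–F gives a fifth.
Bbb→F# = 9 semitones, 2 wider than the perfect fifth (7), so doubly augmented.

doubly augmented fifth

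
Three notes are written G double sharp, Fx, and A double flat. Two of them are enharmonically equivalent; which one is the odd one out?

In 12-tone equal temperament, enharmonic equivalents share a pitch class. G## is pitch class 9; F## is pitch class 7; Abb is pitch class 7.
F## and Abb share pitch class 7, while G## is pitch class 9.

G##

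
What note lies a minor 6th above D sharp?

B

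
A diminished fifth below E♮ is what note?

A#

E down a perfect fifth is A, so the target letter is A.
From E, a diminished fifth is 6 semitones down: A#.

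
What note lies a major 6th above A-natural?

F#

A up a major sixth is F#, so the target letter is F.
From A, a major sixth is 9 semitones up: F#.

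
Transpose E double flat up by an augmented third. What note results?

E up a major third is G#, so the target letter is G.
From Ebb, an augmented third is 5 semitones up: G.

G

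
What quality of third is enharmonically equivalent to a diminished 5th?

doubly augmented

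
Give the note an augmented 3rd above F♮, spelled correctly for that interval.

A third above F lands on the letter A.
An augmented third spans 5 semitones, so F moves to pitch class 10. On the letter A that is A#.

A#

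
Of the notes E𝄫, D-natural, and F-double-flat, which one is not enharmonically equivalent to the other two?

Fbb

In 12-tone equal temperament, enharmonic equivalents share a pitch class. Ebb is pitch class 2; D is pitch class 2; Fbb is pitch class 3.
Ebb and D share pitch class 2, while Fbb is pitch class 3.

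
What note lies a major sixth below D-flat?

D down a major sixth is F, so the target letter is F.
From Db, a major sixth is 9 semitones down: Fb.

Fb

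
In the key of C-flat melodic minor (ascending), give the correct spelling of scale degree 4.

Degree 4 takes the letter 3 steps above C, which is F.
In melodic minor (ascending), degree 4 sits 5 semitones above the tonic. Cb + 5 semitones is pitch class 4, spelled on F as Fb.

Fb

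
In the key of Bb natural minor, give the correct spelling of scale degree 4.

Degree 4 takes the letter 3 steps above B, which is E.
In natural minor, degree 4 sits 5 semitones above the tonic. Bb + 5 semitones is pitch class 3, spelled on E as Eb.

Eb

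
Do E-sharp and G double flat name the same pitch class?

E# is pitch class 5; Gbb is pitch class 5.
All spellings map to pitch class 5, so they are enharmonically equivalent.

Yes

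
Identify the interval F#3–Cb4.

The letter names run F→C, a span of 4 letter steps, so the interval is some kind of fifth.
F# to Cb is 5 semitones. A perfect fifth is 7, so 5 makes it doubly diminished.

doubly diminished fifth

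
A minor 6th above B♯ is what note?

A sixth above B lands on the letter G.
A minor sixth spans 8 semitones, so B# moves to pitch class 8. On the letter G that is G#.

G#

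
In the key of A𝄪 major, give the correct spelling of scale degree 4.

Degree 4 takes the letter 3 steps above A, which is D.
In major, degree 4 sits 5 semitones above the tonic. A## + 5 semitones is pitch class 4, spelled on D as D##.

D##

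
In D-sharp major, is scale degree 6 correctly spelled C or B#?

B#

Each scale degree takes a distinct letter name. Degree 6 of a scale on D must use the letter B.
B# and C are enharmonically the same pitch, but only B# uses the letter B, so it is the correct spelling here.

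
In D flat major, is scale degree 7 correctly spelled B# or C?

Each scale degree takes a distinct letter name. Degree 7 of a scale on D must use the letter C.
C and B# are enharmonically the same pitch, but only C uses the letter C, so it is the correct spelling here.

C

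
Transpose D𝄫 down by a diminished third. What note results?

Bb

A third below D lands on the letter B.
A diminished third spans 2 semitones, so Dbb moves to pitch class 10. On the letter B that is Bb.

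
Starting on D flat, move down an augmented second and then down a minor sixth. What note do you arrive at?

Ebb

An augmented second down from Db is Cbb (letter C, 3 semitones down).
A minor sixth down from Cbb is Ebb (letter E, 8 semitones down).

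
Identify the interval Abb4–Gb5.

major seventh

The letter names run A→G, a span of 6 letter steps, so the interval is some kind of seventh.
Abb to Gb is 11 semitones. A major seventh is 11, so 11 makes it major.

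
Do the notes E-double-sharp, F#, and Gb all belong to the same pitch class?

E## = pitch class 6 and F# = pitch class 6 and Gb = pitch class 6 — the same pitch class, so they are enharmonic equivalents.

Yes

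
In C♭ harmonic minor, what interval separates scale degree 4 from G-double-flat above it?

Scale degree 4 of Cb harmonic minor is Fb.
Fb up to Gbb: letters F→G make it a second; 1 semitone makes it minor.

minor second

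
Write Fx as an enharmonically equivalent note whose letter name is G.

G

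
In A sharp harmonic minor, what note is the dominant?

Degree 5 takes the letter 4 steps above A, which is E.
In harmonic minor, degree 5 sits 7 semitones above the tonic. A# + 7 semitones is pitch class 5, spelled on E as E#.

E#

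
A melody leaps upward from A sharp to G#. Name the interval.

minor seventh

The letter names run A→G, a span of 6 letter steps, so the interval is some kind of seventh.
A# to G# is 10 semitones. A major seventh is 11, so 10 makes it minor.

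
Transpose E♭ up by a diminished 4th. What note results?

A fourth above E lands on the letter A.
A diminished fourth spans 4 semitones, so Eb moves to pitch class 7. On the letter A that is Abb.

Abb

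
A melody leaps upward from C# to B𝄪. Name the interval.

Counting letters C–D–E–F–G–A–B gives a seventh.
C#→B## = 12 semitones, 1 wider than the major seventh (11), so augmented.

augmented seventh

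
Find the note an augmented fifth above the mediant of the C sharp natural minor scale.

The mediant of C# natural minor is E.
An augmented fifth (8 semitones) above E lands on the letter B, giving B#.

B#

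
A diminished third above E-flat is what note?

Gbb

E up a major third is G#, so the target letter is G.
From Eb, a diminished third is 2 semitones up: Gbb.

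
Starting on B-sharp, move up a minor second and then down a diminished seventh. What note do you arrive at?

A minor second up from B# is C# (letter C, 1 semitone up).
A diminished seventh down from C# is D## (letter D, 9 semitones down).

D##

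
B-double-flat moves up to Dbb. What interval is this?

minor third

The letter names run B→D, a span of 2 letter steps, so the interval is some kind of third.
Bbb to Dbb is 3 semitones. A major third is 4, so 3 makes it minor.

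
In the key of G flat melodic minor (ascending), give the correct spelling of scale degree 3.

Bbb

The Gb melodic minor (ascending) scale runs Gb Ab Bbb Cb Db Eb F.
Degree 3 is Bbb.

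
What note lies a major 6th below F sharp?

A sixth below F lands on the letter A.
A major sixth spans 9 semitones, so F# moves to pitch class 9. On the letter A that is A.

A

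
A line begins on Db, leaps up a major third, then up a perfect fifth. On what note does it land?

C

A major third up from Db is F (letter F, 4 semitones up).
A perfect fifth up from F is C (letter C, 7 semitones up).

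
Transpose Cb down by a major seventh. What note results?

A seventh below C lands on the letter D.
A major seventh spans 11 semitones, so Cb moves to pitch class 0. On the letter D that is Dbb.

Dbb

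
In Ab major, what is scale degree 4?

The Ab major scale runs Ab Bb C Db Eb F G.
Degree 4 is Db.

Db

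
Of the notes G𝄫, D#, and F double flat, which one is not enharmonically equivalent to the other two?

In 12-tone equal temperament, enharmonic equivalents share a pitch class. Gbb is pitch class 5; D# is pitch class 3; Fbb is pitch class 3.
D# and Fbb share pitch class 3, while Gbb is pitch class 5.

Gbb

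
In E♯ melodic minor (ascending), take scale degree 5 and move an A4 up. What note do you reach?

E##

Scale degree 5 of E# melodic minor (ascending) is B#.
An augmented fourth (6 semitones) above B# lands on the letter E, giving E##.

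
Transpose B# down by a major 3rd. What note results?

G#

B down a major third is G, so the target letter is G.
From B#, a major third is 4 semitones down: G#.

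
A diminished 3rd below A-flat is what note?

A third below A lands on the letter F.
A diminished third spans 2 semitones, so Ab moves to pitch class 6. On the letter F that is F#.

F#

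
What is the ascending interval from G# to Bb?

The letter names run G→B, a span of 2 letter steps, so the interval is some kind of third.
G# to Bb is 2 semitones. A major third is 4, so 2 makes it diminished.

diminished third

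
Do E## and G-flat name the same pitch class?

Yes

E## = pitch class 6 and Gb = pitch class 6 — the same pitch class, so they are enharmonic equivalents.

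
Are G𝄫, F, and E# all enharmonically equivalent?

Gbb is pitch class 5; F is pitch class 5; E# is pitch class 5.
All spellings map to pitch class 5, so they are enharmonically equivalent.

Yes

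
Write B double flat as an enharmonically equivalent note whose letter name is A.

Plain A sits at the same pitch as Bbb, so on the letter A the same pitch needs a natural: A.

A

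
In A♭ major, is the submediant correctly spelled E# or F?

Each scale degree takes a distinct letter name. Degree 6 of a scale on A must use the letter F.
F and E# are enharmonically the same pitch, but only F uses the letter F, so it is the correct spelling here.

F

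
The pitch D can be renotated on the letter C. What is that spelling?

C##

D is pitch class 2. The letter C alone is pitch class 0.
To reach pitch class 2 from C requires an offset of +2 semitones, i.e. double sharp: C##.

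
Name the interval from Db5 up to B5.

augmented sixth

Counting letters D–E–F–G–A–B gives a sixth.
Db→B = 10 semitones, 1 wider than the major sixth (9), so augmented.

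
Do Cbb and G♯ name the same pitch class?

No

Two spellings are enharmonically equivalent only if they share a pitch class.
Here Cbb → 10, G# → 8; 8 ≠ 10, so they are not.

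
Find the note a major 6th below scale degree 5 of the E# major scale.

D#

Scale degree 5 of E# major is B#.
A major sixth (9 semitones) below B# lands on the letter D, giving D#.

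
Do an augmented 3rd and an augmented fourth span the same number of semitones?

No

An augmented third spans 5 semitones; an augmented fourth spans 6.
The spans differ, so they are not enharmonic equivalents.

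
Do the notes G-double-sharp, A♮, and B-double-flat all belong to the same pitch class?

Yes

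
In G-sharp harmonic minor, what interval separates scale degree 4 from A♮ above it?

Scale degree 4 of G# harmonic minor is C#.
C# up to A: letters C→A make it a sixth; 8 semitones makes it minor.

minor sixth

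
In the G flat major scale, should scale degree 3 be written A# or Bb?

Each scale degree takes a distinct letter name. Degree 3 of a scale on G must use the letter B.
Bb and A# are enharmonically the same pitch, but only Bb uses the letter B, so it is the correct spelling here.

Bb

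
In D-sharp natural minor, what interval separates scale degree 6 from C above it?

minor second

Scale degree 6 of D# natural minor is B.
B up to C: letters B→C make it a second; 1 semitone makes it minor.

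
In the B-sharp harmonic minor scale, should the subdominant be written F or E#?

E#

Each scale degree takes a distinct letter name. Degree 4 of a scale on B must use the letter E.
E# and F are enharmonically the same pitch, but only E# uses the letter E, so it is the correct spelling here.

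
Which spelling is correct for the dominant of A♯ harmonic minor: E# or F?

Each scale degree takes a distinct letter name. Degree 5 of a scale on A must use the letter E.
E# and F are enharmonically the same pitch, but only E# uses the letter E, so it is the correct spelling here.

E#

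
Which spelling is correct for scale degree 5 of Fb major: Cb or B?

Each scale degree takes a distinct letter name. Degree 5 of a scale on F must use the letter C.
Cb and B are enharmonically the same pitch, but only Cb uses the letter C, so it is the correct spelling here.

Cb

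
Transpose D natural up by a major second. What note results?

E

A second above D lands on the letter E.
A major second spans 2 semitones, so D moves to pitch class 4. On the letter E that is E.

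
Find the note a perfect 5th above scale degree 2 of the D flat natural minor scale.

Bb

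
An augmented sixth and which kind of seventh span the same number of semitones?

An augmented sixth spans 10 semitones.
A seventh spanning 10 semitones is minor (the major seventh is 11).

minor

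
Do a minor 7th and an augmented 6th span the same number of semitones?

A minor seventh spans 10 semitones; an augmented sixth spans 10.
They are enharmonically equivalent.

Yes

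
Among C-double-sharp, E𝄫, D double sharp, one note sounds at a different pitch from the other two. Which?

In 12-tone equal temperament, enharmonic equivalents share a pitch class. C## is pitch class 2; Ebb is pitch class 2; D## is pitch class 4.
C## and Ebb share pitch class 2, while D## is pitch class 4.

D##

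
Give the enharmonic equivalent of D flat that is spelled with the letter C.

Db is pitch class 1. The letter C alone is pitch class 0.
To reach pitch class 1 from C requires an offset of +1 semitone, i.e. sharp: C#.

C#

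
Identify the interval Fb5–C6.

Counting letters F–G–A–B–C gives a fifth.
Fb→C = 8 semitones, 1 wider than the perfect fifth (7), so augmented.

augmented fifth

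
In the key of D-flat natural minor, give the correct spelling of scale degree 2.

Eb

Degree 2 takes the letter 1 step above D, which is E.
In natural minor, degree 2 sits 2 semitones above the tonic. Db + 2 semitones is pitch class 3, spelled on E as Eb.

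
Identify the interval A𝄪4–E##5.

The letter names run A→E, a span of 4 letter steps, so the interval is some kind of fifth.
A## to E## is 7 semitones. A perfect fifth is 7, so 7 makes it perfect.

perfect fifth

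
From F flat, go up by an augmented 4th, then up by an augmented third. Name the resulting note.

An augmented fourth up from Fb is Bb (letter B, 6 semitones up).
An augmented third up from Bb is D# (letter D, 5 semitones up).

D#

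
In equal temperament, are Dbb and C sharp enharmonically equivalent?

No

Two spellings are enharmonically equivalent only if they share a pitch class.
Here Dbb → 0, C# → 1; 0 ≠ 1, so they are not.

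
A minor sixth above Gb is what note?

G up a major sixth is E, so the target letter is E.
From Gb, a minor sixth is 8 semitones up: Ebb.

Ebb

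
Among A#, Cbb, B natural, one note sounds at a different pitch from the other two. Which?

In 12-tone equal temperament, enharmonic equivalents share a pitch class. A# is pitch class 10; Cbb is pitch class 10; B is pitch class 11.
A# and Cbb share pitch class 10, while B is pitch class 11.

B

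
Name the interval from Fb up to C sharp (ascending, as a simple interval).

doubly augmented fifth

The letter names run F→C, a span of 4 letter steps, so the interval is some kind of fifth.
Fb to C# is 9 semitones. A perfect fifth is 7, so 9 makes it doubly augmented.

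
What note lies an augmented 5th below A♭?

Dbb

A down a perfect fifth is D, so the target letter is D.
From Ab, an augmented fifth is 8 semitones down: Dbb.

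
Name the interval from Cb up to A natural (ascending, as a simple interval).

augmented sixth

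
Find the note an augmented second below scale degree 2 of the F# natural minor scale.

F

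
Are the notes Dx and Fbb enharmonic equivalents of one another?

D## is pitch class 4; Fbb is pitch class 3.
The pitch classes differ (4 vs. 3), so they are not enharmonic equivalents.

No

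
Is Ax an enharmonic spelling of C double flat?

Two spellings are enharmonically equivalent only if they share a pitch class.
Here A## → 11, Cbb → 10; 10 ≠ 11, so they are not.

No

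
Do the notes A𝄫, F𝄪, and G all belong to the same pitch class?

Abb is pitch class 7; F## is pitch class 7; G is pitch class 7.
All spellings map to pitch class 7, so they are enharmonically equivalent.

Yes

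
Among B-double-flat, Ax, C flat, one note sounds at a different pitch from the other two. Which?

Bbb

In 12-tone equal temperament, enharmonic equivalents share a pitch class. Bbb is pitch class 9; A## is pitch class 11; Cb is pitch class 11.
A## and Cb share pitch class 11, while Bbb is pitch class 9.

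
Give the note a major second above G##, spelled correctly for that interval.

A##

A second above G lands on the letter A.
A major second spans 2 semitones, so G## moves to pitch class 11. On the letter A that is A##.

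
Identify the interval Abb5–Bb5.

Counting letters A–B gives a second.
Abb→Bb = 3 semitones, 1 wider than the major second (2), so augmented.

augmented second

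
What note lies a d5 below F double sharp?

F down a perfect fifth is Bb, so the target letter is B.
From F##, a diminished fifth is 6 semitones down: B##.

B##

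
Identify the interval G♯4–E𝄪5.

The letter names run G→E, a span of 5 letter steps, so the interval is some kind of sixth.
G# to E## is 10 semitones. A major sixth is 9, so 10 makes it augmented.

augmented sixth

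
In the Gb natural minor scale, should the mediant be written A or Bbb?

Bbb

Each scale degree takes a distinct letter name. Degree 3 of a scale on G must use the letter B.
Bbb and A are enharmonically the same pitch, but only Bbb uses the letter B, so it is the correct spelling here.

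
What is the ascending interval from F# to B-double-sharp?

doubly augmented fourth

Counting letters F–G–A–B gives a fourth.
F#→B## = 7 semitones, 2 wider than the perfect fourth (5), so doubly augmented.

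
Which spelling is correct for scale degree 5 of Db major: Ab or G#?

Ab

Each scale degree takes a distinct letter name. Degree 5 of a scale on D must use the letter A.
Ab and G# are enharmonically the same pitch, but only Ab uses the letter A, so it is the correct spelling here.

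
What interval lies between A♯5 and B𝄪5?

augmented second

Counting letters A–B gives a second.
A#→B## = 3 semitones, 1 wider than the major second (2), so augmented.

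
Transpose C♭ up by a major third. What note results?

Eb

A third above C lands on the letter E.
A major third spans 4 semitones, so Cb moves to pitch class 3. On the letter E that is Eb.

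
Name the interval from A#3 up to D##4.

augmented fourth

Counting letters A–B–C–D gives a fourth.
A#→D## = 6 semitones, 1 wider than the perfect fourth (5), so augmented.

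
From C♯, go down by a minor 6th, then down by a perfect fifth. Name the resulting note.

A#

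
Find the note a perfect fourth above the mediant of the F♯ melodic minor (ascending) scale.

The mediant of F# melodic minor (ascending) is A.
A perfect fourth (5 semitones) above A lands on the letter D, giving D.

D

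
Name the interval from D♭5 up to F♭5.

minor third

The letter names run D→F, a span of 2 letter steps, so the interval is some kind of third.
Db to Fb is 3 semitones. A major third is 4, so 3 makes it minor.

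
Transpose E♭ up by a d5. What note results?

E up a perfect fifth is B, so the target letter is B.
From Eb, a diminished fifth is 6 semitones up: Bbb.

Bbb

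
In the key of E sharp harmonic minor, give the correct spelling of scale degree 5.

The E# harmonic minor scale runs E# F## G# A# B# C# D##.
Degree 5 is B#.

B#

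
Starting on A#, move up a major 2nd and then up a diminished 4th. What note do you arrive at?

E

A major second up from A# is B# (letter B, 2 semitones up).
A diminished fourth up from B# is E (letter E, 4 semitones up).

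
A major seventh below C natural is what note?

Db

A seventh below C lands on the letter D.
A major seventh spans 11 semitones, so C moves to pitch class 1. On the letter D that is Db.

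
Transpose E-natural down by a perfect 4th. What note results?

B

E down a perfect fourth is B, so the target letter is B.
From E, a perfect fourth is 5 semitones down: B.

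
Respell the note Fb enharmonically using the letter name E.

E

Plain E sits at the same pitch as Fb, so on the letter E the same pitch needs a natural: E.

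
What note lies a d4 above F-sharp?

Bb

F up a perfect fourth is Bb, so the target letter is B.
From F#, a diminished fourth is 4 semitones up: Bb.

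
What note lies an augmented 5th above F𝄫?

Cb

A fifth above F lands on the letter C.
An augmented fifth spans 8 semitones, so Fbb moves to pitch class 11. On the letter C that is Cb.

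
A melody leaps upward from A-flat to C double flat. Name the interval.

The letter names run A→C, a span of 2 letter steps, so the interval is some kind of third.
Ab to Cbb is 2 semitones. A major third is 4, so 2 makes it diminished.

diminished third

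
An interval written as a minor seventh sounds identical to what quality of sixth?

A minor seventh spans 10 semitones.
A sixth spanning 10 semitones is augmented (the major sixth is 9).

augmented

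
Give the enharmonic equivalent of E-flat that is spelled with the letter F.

Plain F sits 2 semitones above Eb, so on the letter F the same pitch needs a double flat: Fbb.

Fbb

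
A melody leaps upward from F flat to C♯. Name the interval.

The letter names run F→C, a span of 4 letter steps, so the interval is some kind of fifth.
Fb to C# is 9 semitones. A perfect fifth is 7, so 9 makes it doubly augmented.

doubly augmented fifth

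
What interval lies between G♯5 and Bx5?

The letter names run G→B, a span of 2 letter steps, so the interval is some kind of third.
G# to B## is 5 semitones. A major third is 4, so 5 makes it augmented.

augmented third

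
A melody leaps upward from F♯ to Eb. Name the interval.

diminished seventh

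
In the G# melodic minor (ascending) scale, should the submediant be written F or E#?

E#

Each scale degree takes a distinct letter name. Degree 6 of a scale on G must use the letter E.
E# and F are enharmonically the same pitch, but only E# uses the letter E, so it is the correct spelling here.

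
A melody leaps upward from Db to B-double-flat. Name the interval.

minor sixth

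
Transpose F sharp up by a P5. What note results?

C#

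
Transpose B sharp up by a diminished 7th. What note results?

A

A seventh above B lands on the letter A.
A diminished seventh spans 9 semitones, so B# moves to pitch class 9. On the letter A that is A.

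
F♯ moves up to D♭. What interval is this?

The letter names run F→D, a span of 5 letter steps, so the interval is some kind of sixth.
F# to Db is 7 semitones. A major sixth is 9, so 7 makes it diminished.

diminished sixth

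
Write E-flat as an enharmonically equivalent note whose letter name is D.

D#

Plain D sits 1 semitone below Eb, so on the letter D the same pitch needs a sharp: D#.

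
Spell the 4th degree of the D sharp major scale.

G#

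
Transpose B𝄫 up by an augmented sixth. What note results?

A sixth above B lands on the letter G.
An augmented sixth spans 10 semitones, so Bbb moves to pitch class 7. On the letter G that is G.

G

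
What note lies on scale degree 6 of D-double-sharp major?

Degree 6 takes the letter 5 steps above D, which is B.
In major, degree 6 sits 9 semitones above the tonic. D## + 9 semitones is pitch class 1, spelled on B as B##.

B##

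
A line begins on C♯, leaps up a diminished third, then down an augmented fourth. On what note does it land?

A diminished third up from C# is Eb (letter E, 2 semitones up).
An augmented fourth down from Eb is Bbb (letter B, 6 semitones down).

Bbb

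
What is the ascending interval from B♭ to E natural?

augmented fourth

Counting letters B–C–D–E gives a fourth.
Bb→E = 6 semitones, 1 wider than the perfect fourth (5), so augmented.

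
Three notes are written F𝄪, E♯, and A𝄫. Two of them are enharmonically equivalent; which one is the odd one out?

E#

In 12-tone equal temperament, enharmonic equivalents share a pitch class. F## is pitch class 7; E# is pitch class 5; Abb is pitch class 7.
F## and Abb share pitch class 7, while E# is pitch class 5.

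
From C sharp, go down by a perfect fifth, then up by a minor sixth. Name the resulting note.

D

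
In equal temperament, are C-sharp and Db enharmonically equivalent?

Yes

C# is pitch class 1; Db is pitch class 1.
All spellings map to pitch class 1, so they are enharmonically equivalent.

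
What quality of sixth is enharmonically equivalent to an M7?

A major seventh spans 11 semitones.
A sixth spanning 11 semitones is doubly augmented (the major sixth is 9).

doubly augmented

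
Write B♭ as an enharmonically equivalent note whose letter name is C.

Cbb

Plain C sits 2 semitones above Bb, so on the letter C the same pitch needs a double flat: Cbb.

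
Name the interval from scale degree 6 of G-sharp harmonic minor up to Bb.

diminished fifth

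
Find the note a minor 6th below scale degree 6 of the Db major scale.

Scale degree 6 of Db major is Bb.
A minor sixth (8 semitones) below Bb lands on the letter D, giving D.

D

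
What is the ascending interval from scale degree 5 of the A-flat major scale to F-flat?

minor second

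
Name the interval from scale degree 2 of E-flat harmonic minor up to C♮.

perfect fifth

Scale degree 2 of Eb harmonic minor is F.
F up to C: letters F→C make it a fifth; 7 semitones makes it perfect.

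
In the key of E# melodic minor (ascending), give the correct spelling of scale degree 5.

The E# melodic minor (ascending) scale runs E# F## G# A# B# C## D##.
Degree 5 is B#.

B#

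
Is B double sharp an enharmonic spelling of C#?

Yes

B## is pitch class 1; C# is pitch class 1.
All spellings map to pitch class 1, so they are enharmonically equivalent.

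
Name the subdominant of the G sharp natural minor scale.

Degree 4 takes the letter 3 steps above G, which is C.
In natural minor, degree 4 sits 5 semitones above the tonic. G# + 5 semitones is pitch class 1, spelled on C as C#.

C#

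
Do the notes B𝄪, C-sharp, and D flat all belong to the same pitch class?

Yes

B## = pitch class 1 and C# = pitch class 1 and Db = pitch class 1 — the same pitch class, so they are enharmonic equivalents.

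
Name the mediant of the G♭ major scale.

Bb

The Gb major scale runs Gb Ab Bb Cb Db Eb F.
Degree 3 is Bb.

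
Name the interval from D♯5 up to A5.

diminished fifth

The letter names run D→A, a span of 4 letter steps, so the interval is some kind of fifth.
D# to A is 6 semitones. A perfect fifth is 7, so 6 makes it diminished.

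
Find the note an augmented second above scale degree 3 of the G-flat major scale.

C#

Scale degree 3 of Gb major is Bb.
An augmented second (3 semitones) above Bb lands on the letter C, giving C#.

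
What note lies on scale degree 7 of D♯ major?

C##

The D# major scale runs D# E# F## G# A# B# C##.
Degree 7 is C##.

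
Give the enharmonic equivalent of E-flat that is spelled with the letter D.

Eb is pitch class 3. The letter D alone is pitch class 2.
To reach pitch class 3 from D requires an offset of +1 semitone, i.e. sharp: D#.

D#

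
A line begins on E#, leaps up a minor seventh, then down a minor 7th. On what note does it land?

E#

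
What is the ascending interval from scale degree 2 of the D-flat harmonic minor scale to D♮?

major seventh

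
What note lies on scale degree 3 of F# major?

The F# major scale runs F# G# A# B C# D# E#.
Degree 3 is A#.

A#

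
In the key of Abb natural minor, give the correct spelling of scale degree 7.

Gbb

The Abb natural minor scale runs Abb Bbb Cbb Dbb Ebb Fbb Gbb.
Degree 7 is Gbb.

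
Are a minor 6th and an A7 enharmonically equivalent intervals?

No

A minor sixth spans 8 semitones; an augmented seventh spans 12.
The spans differ, so they are not enharmonic equivalents.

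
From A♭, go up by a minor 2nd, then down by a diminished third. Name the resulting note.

G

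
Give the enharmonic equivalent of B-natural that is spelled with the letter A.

Plain A sits 2 semitones below B, so on the letter A the same pitch needs a double sharp: A##.

A##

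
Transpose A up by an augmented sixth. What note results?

F##

A sixth above A lands on the letter F.
An augmented sixth spans 10 semitones, so A moves to pitch class 7. On the letter F that is F##.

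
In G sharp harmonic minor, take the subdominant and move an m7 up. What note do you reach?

B

The subdominant of G# harmonic minor is C#.
A minor seventh (10 semitones) above C# lands on the letter B, giving B.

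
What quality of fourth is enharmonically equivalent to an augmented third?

An augmented third spans 5 semitones.
A fourth spanning 5 semitones is perfect (the perfect fourth is 5).

perfect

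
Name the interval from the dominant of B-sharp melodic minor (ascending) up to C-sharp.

diminished fifth

The dominant of B# melodic minor (ascending) is F##.
F## up to C#: letters F→C make it a fifth; 6 semitones makes it diminished.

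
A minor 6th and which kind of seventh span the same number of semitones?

doubly diminished

A minor sixth spans 8 semitones.
A seventh spanning 8 semitones is doubly diminished (the major seventh is 11).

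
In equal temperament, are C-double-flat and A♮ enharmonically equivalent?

No

Cbb is pitch class 10; A is pitch class 9.
The pitch classes differ (10 vs. 9), so they are not enharmonic equivalents.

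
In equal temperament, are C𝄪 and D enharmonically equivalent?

C## = pitch class 2 and D = pitch class 2 — the same pitch class, so they are enharmonic equivalents.

Yes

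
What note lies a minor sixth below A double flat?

A sixth below A lands on the letter C.
A minor sixth spans 8 semitones, so Abb moves to pitch class 11. On the letter C that is Cb.

Cb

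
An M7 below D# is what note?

A seventh below D lands on the letter E.
A major seventh spans 11 semitones, so D# moves to pitch class 4. On the letter E that is E.

E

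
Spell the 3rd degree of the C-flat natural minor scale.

The Cb natural minor scale runs Cb Db Ebb Fb Gb Abb Bbb.
Degree 3 is Ebb.

Ebb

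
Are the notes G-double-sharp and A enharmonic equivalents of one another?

Yes

G## is pitch class 9; A is pitch class 9.
All spellings map to pitch class 9, so they are enharmonically equivalent.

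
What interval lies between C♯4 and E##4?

The letter names run C→E, a span of 2 letter steps, so the interval is some kind of third.
C# to E## is 5 semitones. A major third is 4, so 5 makes it augmented.

augmented third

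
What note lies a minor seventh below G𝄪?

G down a major seventh is Ab, so the target letter is A.
From G##, a minor seventh is 10 semitones down: A##.

A##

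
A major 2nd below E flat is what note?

Db

E down a major second is D, so the target letter is D.
From Eb, a major second is 2 semitones down: Db.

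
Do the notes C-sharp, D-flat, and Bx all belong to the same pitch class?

C# = pitch class 1 and Db = pitch class 1 and B## = pitch class 1 — the same pitch class, so they are enharmonic equivalents.

Yes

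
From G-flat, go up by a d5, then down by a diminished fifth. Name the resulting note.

A diminished fifth up from Gb is Dbb (letter D, 6 semitones up).
A diminished fifth down from Dbb is Gb (letter G, 6 semitones down).

Gb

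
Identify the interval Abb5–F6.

The letter names run A→F, a span of 5 letter steps, so the interval is some kind of sixth.
Abb to F is 10 semitones. A major sixth is 9, so 10 makes it augmented.

augmented sixth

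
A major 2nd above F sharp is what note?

G#

F up a major second is G, so the target letter is G.
From F#, a major second is 2 semitones up: G#.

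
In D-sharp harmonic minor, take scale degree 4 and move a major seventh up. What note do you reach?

F##

Scale degree 4 of D# harmonic minor is G#.
A major seventh (11 semitones) above G# lands on the letter F, giving F##.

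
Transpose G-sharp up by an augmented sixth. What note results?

G up a major sixth is E, so the target letter is E.
From G#, an augmented sixth is 10 semitones up: E##.

E##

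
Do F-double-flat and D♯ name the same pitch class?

Yes

Fbb = pitch class 3 and D# = pitch class 3 — the same pitch class, so they are enharmonic equivalents.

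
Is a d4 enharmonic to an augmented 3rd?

No

A diminished fourth spans 4 semitones; an augmented third spans 5.
The spans differ, so they are not enharmonic equivalents.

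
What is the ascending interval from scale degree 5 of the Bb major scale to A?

major third

Scale degree 5 of Bb major is F.
F up to A: letters F→A make it a third; 4 semitones makes it major.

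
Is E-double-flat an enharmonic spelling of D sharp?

Ebb is pitch class 2; D# is pitch class 3.
The pitch classes differ (2 vs. 3), so they are not enharmonic equivalents.

No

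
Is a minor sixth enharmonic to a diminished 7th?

No

A minor sixth spans 8 semitones; a diminished seventh spans 9.
The spans differ, so they are not enharmonic equivalents.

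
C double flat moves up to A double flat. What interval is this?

major sixth

The letter names run C→A, a span of 5 letter steps, so the interval is some kind of sixth.
Cbb to Abb is 9 semitones. A major sixth is 9, so 9 makes it major.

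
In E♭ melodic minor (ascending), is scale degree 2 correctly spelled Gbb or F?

Each scale degree takes a distinct letter name. Degree 2 of a scale on E must use the letter F.
F and Gbb are enharmonically the same pitch, but only F uses the letter F, so it is the correct spelling here.

F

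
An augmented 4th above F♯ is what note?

F up a perfect fourth is Bb, so the target letter is B.
From F#, an augmented fourth is 6 semitones up: B#.

B#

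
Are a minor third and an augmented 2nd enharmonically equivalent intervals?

Yes

A minor third spans 3 semitones; an augmented second spans 3.
They are enharmonically equivalent.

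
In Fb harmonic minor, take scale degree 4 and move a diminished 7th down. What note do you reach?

C

Scale degree 4 of Fb harmonic minor is Bbb.
A diminished seventh (9 semitones) below Bbb lands on the letter C, giving C.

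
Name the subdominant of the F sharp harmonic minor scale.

B

Degree 4 takes the letter 3 steps above F, which is B.
In harmonic minor, degree 4 sits 5 semitones above the tonic. F# + 5 semitones is pitch class 11, spelled on B as B.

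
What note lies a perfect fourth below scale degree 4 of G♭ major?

Gb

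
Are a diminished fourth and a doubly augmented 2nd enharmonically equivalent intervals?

Yes

A diminished fourth spans 4 semitones; a doubly augmented second spans 4.
They are enharmonically equivalent.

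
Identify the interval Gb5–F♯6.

augmented seventh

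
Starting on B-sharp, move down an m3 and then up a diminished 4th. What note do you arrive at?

C#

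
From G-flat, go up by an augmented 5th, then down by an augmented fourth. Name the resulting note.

Ab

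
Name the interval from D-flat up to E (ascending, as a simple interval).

augmented second

The letter names run D→E, a span of 1 letter step, so the interval is some kind of second.
Db to E is 3 semitones. A major second is 2, so 3 makes it augmented.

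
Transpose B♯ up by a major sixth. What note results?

B up a major sixth is G#, so the target letter is G.
From B#, a major sixth is 9 semitones up: G##.

G##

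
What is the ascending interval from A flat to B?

The letter names run A→B, a span of 1 letter step, so the interval is some kind of second.
Ab to B is 3 semitones. A major second is 2, so 3 makes it augmented.

augmented second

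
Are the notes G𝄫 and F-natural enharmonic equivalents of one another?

Yes

Gbb = pitch class 5 and F = pitch class 5 — the same pitch class, so they are enharmonic equivalents.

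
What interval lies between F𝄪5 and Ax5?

The letter names run F→A, a span of 2 letter steps, so the interval is some kind of third.
F## to A## is 4 semitones. A major third is 4, so 4 makes it major.

major third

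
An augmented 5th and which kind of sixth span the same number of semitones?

An augmented fifth spans 8 semitones.
A sixth spanning 8 semitones is minor (the major sixth is 9).

minor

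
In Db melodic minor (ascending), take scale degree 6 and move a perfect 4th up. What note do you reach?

Scale degree 6 of Db melodic minor (ascending) is Bb.
A perfect fourth (5 semitones) above Bb lands on the letter E, giving Eb.

Eb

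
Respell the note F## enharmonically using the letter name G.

G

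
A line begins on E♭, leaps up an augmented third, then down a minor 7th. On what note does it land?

A#

An augmented third up from Eb is G# (letter G, 5 semitones up).
A minor seventh down from G# is A# (letter A, 10 semitones down).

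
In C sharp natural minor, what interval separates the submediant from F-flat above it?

diminished sixth

The submediant of C# natural minor is A.
A up to Fb: letters A→F make it a sixth; 7 semitones makes it diminished.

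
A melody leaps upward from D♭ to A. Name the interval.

Counting letters D–E–F–G–A gives a fifth.
Db→A = 8 semitones, 1 wider than the perfect fifth (7), so augmented.

augmented fifth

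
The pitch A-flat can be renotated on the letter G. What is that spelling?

G#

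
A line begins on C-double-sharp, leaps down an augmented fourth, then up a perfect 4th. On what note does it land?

An augmented fourth down from C## is G# (letter G, 6 semitones down).
A perfect fourth up from G# is C# (letter C, 5 semitones up).

C#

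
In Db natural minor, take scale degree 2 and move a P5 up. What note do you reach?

Scale degree 2 of Db natural minor is Eb.
A perfect fifth (7 semitones) above Eb lands on the letter B, giving Bb.

Bb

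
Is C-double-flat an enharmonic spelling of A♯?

Cbb is pitch class 10; A# is pitch class 10.
All spellings map to pitch class 10, so they are enharmonically equivalent.

Yes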